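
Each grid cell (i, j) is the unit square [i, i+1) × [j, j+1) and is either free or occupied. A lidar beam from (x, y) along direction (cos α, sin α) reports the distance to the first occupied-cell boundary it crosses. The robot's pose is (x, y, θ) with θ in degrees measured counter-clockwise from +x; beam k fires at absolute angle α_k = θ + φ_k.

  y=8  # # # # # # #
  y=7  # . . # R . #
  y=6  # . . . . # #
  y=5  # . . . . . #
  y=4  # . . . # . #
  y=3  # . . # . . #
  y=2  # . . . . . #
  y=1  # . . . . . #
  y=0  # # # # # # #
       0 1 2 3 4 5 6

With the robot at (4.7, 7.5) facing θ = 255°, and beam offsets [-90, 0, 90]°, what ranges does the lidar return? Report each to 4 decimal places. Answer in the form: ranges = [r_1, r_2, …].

ranges = [0.7247, 2.5882, 1.3459]

beam 1: φ=-90°, α=165°
  direction (-0.9659, 0.2588); cell (4,7); t to first gridline: x 0.7247, y 1.9319 (then +1.0353 / +3.8637)
    (3,7) via x @ 0.7247  # hit
  → r_1 = 0.7247
beam 2: φ=0°, α=255°
  direction (-0.2588, -0.9659); cell (4,7); t to first gridline: x 2.7046, y 0.5176 (then +3.8637 / +1.0353)
    (4,6) via y @ 0.5176
    (4,5) via y @ 1.5529
    (4,4) via y @ 2.5882  # hit
  → r_2 = 2.5882
beam 3: φ=90°, α=345°
  direction (0.9659, -0.2588); cell (4,7); t to first gridline: x 0.3106, y 1.9319 (then +1.0353 / +3.8637)
    (5,7) via x @ 0.3106
    (6,7) via x @ 1.3459  # hit
  → r_3 = 1.3459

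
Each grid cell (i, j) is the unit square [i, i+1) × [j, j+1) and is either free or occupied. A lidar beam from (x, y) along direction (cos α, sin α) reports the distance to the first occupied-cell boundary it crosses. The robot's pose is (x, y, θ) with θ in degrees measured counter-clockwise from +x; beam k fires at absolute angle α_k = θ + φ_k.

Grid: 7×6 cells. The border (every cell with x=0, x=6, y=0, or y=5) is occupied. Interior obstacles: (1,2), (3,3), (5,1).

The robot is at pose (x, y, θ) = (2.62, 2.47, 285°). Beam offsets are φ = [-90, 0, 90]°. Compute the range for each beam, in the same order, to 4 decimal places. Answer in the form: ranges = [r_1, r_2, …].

ranges = [0.6419, 1.5219, 3.4992]

beam 1: φ=-90°, α=195°
  direction (-0.9659, -0.2588); cell (2,2); t to first gridline: x 0.6419, y 1.8159 (then +1.0353 / +3.8637)
    (1,2) via x @ 0.6419  # hit
  → r_1 = 0.6419
beam 2: φ=0°, α=285°
  direction (0.2588, -0.9659); cell (2,2); t to first gridline: x 1.4682, y 0.4866 (then +3.8637 / +1.0353)
    (2,1) via y @ 0.4866
    (3,1) via x @ 1.4682
    (3,0) via y @ 1.5219  # hit
  → r_2 = 1.5219
beam 3: φ=90°, α=15°
  direction (0.9659, 0.2588); cell (2,2); t to first gridline: x 0.3934, y 2.0478 (then +1.0353 / +3.8637)
    (3,2) via x @ 0.3934
    (4,2) via x @ 1.4287
    (4,3) via y @ 2.0478
    (5,3) via x @ 2.4640
    (6,3) via x @ 3.4992  # hit
  → r_3 = 3.4992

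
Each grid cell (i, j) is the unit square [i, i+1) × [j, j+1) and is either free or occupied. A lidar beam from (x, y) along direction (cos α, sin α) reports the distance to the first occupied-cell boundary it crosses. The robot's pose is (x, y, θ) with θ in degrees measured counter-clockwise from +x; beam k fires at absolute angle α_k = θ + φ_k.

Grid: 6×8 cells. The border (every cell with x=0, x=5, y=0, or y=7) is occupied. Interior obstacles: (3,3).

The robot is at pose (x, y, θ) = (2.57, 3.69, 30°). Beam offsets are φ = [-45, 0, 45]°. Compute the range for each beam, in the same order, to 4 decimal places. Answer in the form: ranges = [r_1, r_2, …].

beam 1: φ=-45°, α=345°
  dir = (cos 345°, sin 345°) = (0.9659, -0.2588); from cell (2,3)
  next x-line at t=0.4452, next y-line at t=2.6660; Δt_x=1.0353, Δt_y=3.8637
    x: enter (3,3) at t=0.4452 ← occupied
  → r_1 = 0.4452
beam 2: φ=0°, α=30°
  dir = (cos 30°, sin 30°) = (0.8660, 0.5000); from cell (2,3)
  next x-line at t=0.4965, next y-line at t=0.6200; Δt_x=1.1547, Δt_y=2.0000
    x: enter (3,3) at t=0.4965 ← occupied
  → r_2 = 0.4965
beam 3: φ=45°, α=75°
  dir = (cos 75°, sin 75°) = (0.2588, 0.9659); from cell (2,3)
  next x-line at t=1.6614, next y-line at t=0.3209; Δt_x=3.8637, Δt_y=1.0353
    y: enter (2,4) at t=0.3209
    y: enter (2,5) at t=1.3562
    x: enter (3,5) at t=1.6614
    y: enter (3,6) at t=2.3915
    y: enter (3,7) at t=3.4268 ← occupied
  → r_3 = 3.4268

ranges = [0.4452, 0.4965, 3.4268]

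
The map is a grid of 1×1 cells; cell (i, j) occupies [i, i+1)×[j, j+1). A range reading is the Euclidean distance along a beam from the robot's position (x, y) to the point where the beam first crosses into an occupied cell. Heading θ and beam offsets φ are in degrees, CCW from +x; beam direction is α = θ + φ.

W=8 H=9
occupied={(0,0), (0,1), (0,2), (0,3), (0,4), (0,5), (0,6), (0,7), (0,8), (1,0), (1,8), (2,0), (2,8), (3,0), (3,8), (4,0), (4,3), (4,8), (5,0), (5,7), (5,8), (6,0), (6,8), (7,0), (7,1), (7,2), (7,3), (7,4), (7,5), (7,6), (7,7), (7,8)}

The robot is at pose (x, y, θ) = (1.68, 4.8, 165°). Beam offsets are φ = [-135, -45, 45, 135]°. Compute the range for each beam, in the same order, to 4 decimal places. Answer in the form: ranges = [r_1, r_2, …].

beam 1: φ=-135°, α=30°
  cosα=0.8660 sinα=0.5000 | (1,4) | tMaxX 0.3695 tMaxY 0.4000 | tΔX 1.1547 tΔY 2.0000
    t=0.3695 [x] (2,4)
    t=0.4000 [y] (2,5)
    t=1.5242 [x] (3,5)
    t=2.4000 [y] (3,6)
    t=2.6789 [x] (4,6)
    t=3.8336 [x] (5,6)
    t=4.4000 [y] (5,7) — stop
  → r_1 = 4.4000
beam 2: φ=-45°, α=120°
  cosα=-0.5000 sinα=0.8660 | (1,4) | tMaxX 1.3600 tMaxY 0.2309 | tΔX 2.0000 tΔY 1.1547
    t=0.2309 [y] (1,5)
    t=1.3600 [x] (0,5) — stop
  → r_2 = 1.3600
beam 3: φ=45°, α=210°
  cosα=-0.8660 sinα=-0.5000 | (1,4) | tMaxX 0.7852 tMaxY 1.6000 | tΔX 1.1547 tΔY 2.0000
    t=0.7852 [x] (0,4) — stop
  → r_3 = 0.7852
beam 4: φ=135°, α=300°
  cosα=0.5000 sinα=-0.8660 | (1,4) | tMaxX 0.6400 tMaxY 0.9238 | tΔX 2.0000 tΔY 1.1547
    t=0.6400 [x] (2,4)
    t=0.9238 [y] (2,3)
    t=2.0785 [y] (2,2)
    t=2.6400 [x] (3,2)
    t=3.2332 [y] (3,1)
    t=4.3879 [y] (3,0) — stop
  → r_4 = 4.3879

ranges = [4.4000, 1.3600, 0.7852, 4.3879]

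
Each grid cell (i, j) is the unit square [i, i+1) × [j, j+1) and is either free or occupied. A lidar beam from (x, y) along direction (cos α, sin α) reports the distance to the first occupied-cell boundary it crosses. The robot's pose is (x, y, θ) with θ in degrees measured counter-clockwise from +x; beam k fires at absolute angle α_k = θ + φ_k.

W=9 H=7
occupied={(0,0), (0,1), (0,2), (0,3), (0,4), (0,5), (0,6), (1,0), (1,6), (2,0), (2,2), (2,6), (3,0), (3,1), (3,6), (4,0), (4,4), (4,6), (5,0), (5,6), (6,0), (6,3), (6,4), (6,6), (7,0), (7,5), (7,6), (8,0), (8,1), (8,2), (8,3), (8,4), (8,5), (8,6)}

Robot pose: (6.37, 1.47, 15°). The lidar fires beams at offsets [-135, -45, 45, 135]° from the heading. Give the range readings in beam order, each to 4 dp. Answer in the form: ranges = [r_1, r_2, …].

beam 1: φ=-135°, α=240°
  dir = (cos 240°, sin 240°) = (-0.5000, -0.8660); from cell (6,1)
  next x-line at t=0.7400, next y-line at t=0.5427; Δt_x=2.0000, Δt_y=1.1547
    y: enter (6,0) at t=0.5427 ← occupied
  → r_1 = 0.5427
beam 2: φ=-45°, α=330°
  dir = (cos 330°, sin 330°) = (0.8660, -0.5000); from cell (6,1)
  next x-line at t=0.7275, next y-line at t=0.9400; Δt_x=1.1547, Δt_y=2.0000
    x: enter (7,1) at t=0.7275
    y: enter (7,0) at t=0.9400 ← occupied
  → r_2 = 0.9400
beam 3: φ=45°, α=60°
  dir = (cos 60°, sin 60°) = (0.5000, 0.8660); from cell (6,1)
  next x-line at t=1.2600, next y-line at t=0.6120; Δt_x=2.0000, Δt_y=1.1547
    y: enter (6,2) at t=0.6120
    x: enter (7,2) at t=1.2600
    y: enter (7,3) at t=1.7667
    y: enter (7,4) at t=2.9214
    x: enter (8,4) at t=3.2600 ← occupied
  → r_3 = 3.2600
beam 4: φ=135°, α=150°
  dir = (cos 150°, sin 150°) = (-0.8660, 0.5000); from cell (6,1)
  next x-line at t=0.4272, next y-line at t=1.0600; Δt_x=1.1547, Δt_y=2.0000
    x: enter (5,1) at t=0.4272
    y: enter (5,2) at t=1.0600
    x: enter (4,2) at t=1.5819
    x: enter (3,2) at t=2.7366
    y: enter (3,3) at t=3.0600
    x: enter (2,3) at t=3.8913
    x: enter (1,3) at t=5.0460
    y: enter (1,4) at t=5.0600
    x: enter (0,4) at t=6.2007 ← occupied
  → r_4 = 6.2007

ranges = [0.5427, 0.9400, 3.2600, 6.2007]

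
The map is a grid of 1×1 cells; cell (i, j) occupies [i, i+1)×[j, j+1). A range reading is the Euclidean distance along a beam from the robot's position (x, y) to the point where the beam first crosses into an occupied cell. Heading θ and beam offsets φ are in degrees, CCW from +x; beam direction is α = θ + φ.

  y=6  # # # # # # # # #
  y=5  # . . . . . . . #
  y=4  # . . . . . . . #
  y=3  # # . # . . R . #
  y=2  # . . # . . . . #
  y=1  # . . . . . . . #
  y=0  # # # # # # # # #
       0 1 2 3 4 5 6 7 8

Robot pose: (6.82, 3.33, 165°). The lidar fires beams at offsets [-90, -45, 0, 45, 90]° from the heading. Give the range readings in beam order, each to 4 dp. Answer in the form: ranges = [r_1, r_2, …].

beam 1: φ=-90°, α=75°
  dir = (cos 75°, sin 75°) = (0.2588, 0.9659); from cell (6,3)
  next x-line at t=0.6955, next y-line at t=0.6936; Δt_x=3.8637, Δt_y=1.0353
    y: enter (6,4) at t=0.6936
    x: enter (7,4) at t=0.6955
    y: enter (7,5) at t=1.7289
    y: enter (7,6) at t=2.7642 ← occupied
  → r_1 = 2.7642
beam 2: φ=-45°, α=120°
  dir = (cos 120°, sin 120°) = (-0.5000, 0.8660); from cell (6,3)
  next x-line at t=1.6400, next y-line at t=0.7736; Δt_x=2.0000, Δt_y=1.1547
    y: enter (6,4) at t=0.7736
    x: enter (5,4) at t=1.6400
    y: enter (5,5) at t=1.9283
    y: enter (5,6) at t=3.0831 ← occupied
  → r_2 = 3.0831
beam 3: φ=0°, α=165°
  dir = (cos 165°, sin 165°) = (-0.9659, 0.2588); from cell (6,3)
  next x-line at t=0.8489, next y-line at t=2.5887; Δt_x=1.0353, Δt_y=3.8637
    x: enter (5,3) at t=0.8489
    x: enter (4,3) at t=1.8842
    y: enter (4,4) at t=2.5887
    x: enter (3,4) at t=2.9195
    x: enter (2,4) at t=3.9548
    x: enter (1,4) at t=4.9900
    x: enter (0,4) at t=6.0253 ← occupied
  → r_3 = 6.0253
beam 4: φ=45°, α=210°
  dir = (cos 210°, sin 210°) = (-0.8660, -0.5000); from cell (6,3)
  next x-line at t=0.9469, next y-line at t=0.6600; Δt_x=1.1547, Δt_y=2.0000
    y: enter (6,2) at t=0.6600
    x: enter (5,2) at t=0.9469
    x: enter (4,2) at t=2.1016
    y: enter (4,1) at t=2.6600
    x: enter (3,1) at t=3.2563
    x: enter (2,1) at t=4.4110
    y: enter (2,0) at t=4.6600 ← occupied
  → r_4 = 4.6600
beam 5: φ=90°, α=255°
  dir = (cos 255°, sin 255°) = (-0.2588, -0.9659); from cell (6,3)
  next x-line at t=3.1682, next y-line at t=0.3416; Δt_x=3.8637, Δt_y=1.0353
    y: enter (6,2) at t=0.3416
    y: enter (6,1) at t=1.3769
    y: enter (6,0) at t=2.4122 ← occupied
  → r_5 = 2.4122

ranges = [2.7642, 3.0831, 6.0253, 4.6600, 2.4122]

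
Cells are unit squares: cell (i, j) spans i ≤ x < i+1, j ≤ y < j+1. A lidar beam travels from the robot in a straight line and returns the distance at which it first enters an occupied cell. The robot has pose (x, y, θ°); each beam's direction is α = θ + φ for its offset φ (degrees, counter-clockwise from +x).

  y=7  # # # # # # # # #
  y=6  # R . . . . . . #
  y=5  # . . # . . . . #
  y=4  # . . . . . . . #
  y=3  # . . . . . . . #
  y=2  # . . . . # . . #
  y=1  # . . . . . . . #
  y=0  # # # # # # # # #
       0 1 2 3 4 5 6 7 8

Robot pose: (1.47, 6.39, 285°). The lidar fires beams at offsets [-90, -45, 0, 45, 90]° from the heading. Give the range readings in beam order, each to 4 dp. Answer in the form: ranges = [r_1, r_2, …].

beam 1: φ=-90°, α=195°
  direction (-0.9659, -0.2588); cell (1,6); t to first gridline: x 0.4866, y 1.5068 (then +1.0353 / +3.8637)
    (0,6) via x @ 0.4866  # hit
  → r_1 = 0.4866
beam 2: φ=-45°, α=240°
  direction (-0.5000, -0.8660); cell (1,6); t to first gridline: x 0.9400, y 0.4503 (then +2.0000 / +1.1547)
    (1,5) via y @ 0.4503
    (0,5) via x @ 0.9400  # hit
  → r_2 = 0.9400
beam 3: φ=0°, α=285°
  direction (0.2588, -0.9659); cell (1,6); t to first gridline: x 2.0478, y 0.4038 (then +3.8637 / +1.0353)
    (1,5) via y @ 0.4038
    (1,4) via y @ 1.4390
    (2,4) via x @ 2.0478
    (2,3) via y @ 2.4743
    (2,2) via y @ 3.5096
    (2,1) via y @ 4.5449
    (2,0) via y @ 5.5801  # hit
  → r_3 = 5.5801
beam 4: φ=45°, α=330°
  direction (0.8660, -0.5000); cell (1,6); t to first gridline: x 0.6120, y 0.7800 (then +1.1547 / +2.0000)
    (2,6) via x @ 0.6120
    (2,5) via y @ 0.7800
    (3,5) via x @ 1.7667  # hit
  → r_4 = 1.7667
beam 5: φ=90°, α=15°
  direction (0.9659, 0.2588); cell (1,6); t to first gridline: x 0.5487, y 2.3569 (then +1.0353 / +3.8637)
    (2,6) via x @ 0.5487
    (3,6) via x @ 1.5840
    (3,7) via y @ 2.3569  # hit
  → r_5 = 2.3569

ranges = [0.4866, 0.9400, 5.5801, 1.7667, 2.3569]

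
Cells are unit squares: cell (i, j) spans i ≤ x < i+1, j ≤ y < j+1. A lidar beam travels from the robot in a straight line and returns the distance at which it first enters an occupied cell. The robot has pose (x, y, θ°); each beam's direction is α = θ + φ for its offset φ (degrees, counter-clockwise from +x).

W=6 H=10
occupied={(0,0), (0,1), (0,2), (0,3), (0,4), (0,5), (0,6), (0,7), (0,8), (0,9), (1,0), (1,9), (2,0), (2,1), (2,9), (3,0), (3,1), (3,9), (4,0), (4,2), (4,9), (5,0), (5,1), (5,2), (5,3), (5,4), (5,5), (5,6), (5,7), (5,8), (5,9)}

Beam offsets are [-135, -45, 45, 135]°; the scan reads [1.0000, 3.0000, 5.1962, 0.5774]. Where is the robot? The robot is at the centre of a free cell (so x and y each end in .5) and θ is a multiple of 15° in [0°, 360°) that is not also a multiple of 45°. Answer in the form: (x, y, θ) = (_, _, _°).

The pose lattice has 29·16 = 464 candidates. Test each by forward raycasting.
  (1.5, 7.5, 300°): beam 1 = 0.5176 ≠ 1.0000 ✗
  (4.5, 8.5, 120°): beam 1 = 0.5176 ≠ 1.0000 ✗
  (3.5, 8.5, 330°): beam 1 = 2.5882 ≠ 1.0000 ✗
  (3.5, 5.5, 75°): beam 1 = 2.8868 ≠ 1.0000 ✗
  (2.5, 3.5, 240°): beam 1 = 5.6940 ≠ 1.0000 ✗
  …
  (1.5, 4.5, 15°): r_1=1.0000, r_2=3.0000, r_3=5.1962, r_4=0.5774 — all match ✓
Only this pose fits every beam.

(x, y, θ) = (1.5, 4.5, 15°)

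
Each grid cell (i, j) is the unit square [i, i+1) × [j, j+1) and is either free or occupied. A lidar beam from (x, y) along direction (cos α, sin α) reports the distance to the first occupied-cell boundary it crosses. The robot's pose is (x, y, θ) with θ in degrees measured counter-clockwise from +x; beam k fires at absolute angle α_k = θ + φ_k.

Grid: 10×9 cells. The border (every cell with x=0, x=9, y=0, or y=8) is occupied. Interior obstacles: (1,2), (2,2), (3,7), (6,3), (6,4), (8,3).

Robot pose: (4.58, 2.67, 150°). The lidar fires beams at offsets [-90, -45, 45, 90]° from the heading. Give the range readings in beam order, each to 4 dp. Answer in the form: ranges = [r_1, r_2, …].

ranges = [6.1546, 4.4827, 1.6357, 1.9283]

beam 1: φ=-90°, α=60°
  cosα=0.5000 sinα=0.8660 | (4,2) | tMaxX 0.8400 tMaxY 0.3811 | tΔX 2.0000 tΔY 1.1547
    t=0.3811 [y] (4,3)
    t=0.8400 [x] (5,3)
    t=1.5358 [y] (5,4)
    t=2.6905 [y] (5,5)
    t=2.8400 [x] (6,5)
    t=3.8452 [y] (6,6)
    t=4.8400 [x] (7,6)
    t=4.9999 [y] (7,7)
    t=6.1546 [y] (7,8) — stop
  → r_1 = 6.1546
beam 2: φ=-45°, α=105°
  cosα=-0.2588 sinα=0.9659 | (4,2) | tMaxX 2.2409 tMaxY 0.3416 | tΔX 3.8637 tΔY 1.0353
    t=0.3416 [y] (4,3)
    t=1.3769 [y] (4,4)
    t=2.2409 [x] (3,4)
    t=2.4122 [y] (3,5)
    t=3.4475 [y] (3,6)
    t=4.4827 [y] (3,7) — stop
  → r_2 = 4.4827
beam 3: φ=45°, α=195°
  cosα=-0.9659 sinα=-0.2588 | (4,2) | tMaxX 0.6005 tMaxY 2.5887 | tΔX 1.0353 tΔY 3.8637
    t=0.6005 [x] (3,2)
    t=1.6357 [x] (2,2) — stop
  → r_3 = 1.6357
beam 4: φ=90°, α=240°
  cosα=-0.5000 sinα=-0.8660 | (4,2) | tMaxX 1.1600 tMaxY 0.7736 | tΔX 2.0000 tΔY 1.1547
    t=0.7736 [y] (4,1)
    t=1.1600 [x] (3,1)
    t=1.9283 [y] (3,0) — stop
  → r_4 = 1.9283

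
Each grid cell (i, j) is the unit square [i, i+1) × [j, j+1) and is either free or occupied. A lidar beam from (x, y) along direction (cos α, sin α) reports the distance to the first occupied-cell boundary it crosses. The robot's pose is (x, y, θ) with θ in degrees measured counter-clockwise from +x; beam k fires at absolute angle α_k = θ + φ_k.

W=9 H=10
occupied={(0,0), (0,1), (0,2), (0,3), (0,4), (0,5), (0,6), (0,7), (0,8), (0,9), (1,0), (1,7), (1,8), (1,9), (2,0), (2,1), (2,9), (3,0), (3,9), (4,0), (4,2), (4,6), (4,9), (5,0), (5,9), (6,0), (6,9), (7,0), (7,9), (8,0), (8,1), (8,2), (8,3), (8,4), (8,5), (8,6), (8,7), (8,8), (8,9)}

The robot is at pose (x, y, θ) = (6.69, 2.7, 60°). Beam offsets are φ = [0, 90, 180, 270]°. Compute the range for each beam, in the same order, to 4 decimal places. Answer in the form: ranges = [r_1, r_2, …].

beam 1: φ=0°, α=60°
  direction (0.5000, 0.8660); cell (6,2); t to first gridline: x 0.6200, y 0.3464 (then +2.0000 / +1.1547)
    (6,3) via y @ 0.3464
    (7,3) via x @ 0.6200
    (7,4) via y @ 1.5011
    (8,4) via x @ 2.6200  # hit
  → r_1 = 2.6200
beam 2: φ=90°, α=150°
  direction (-0.8660, 0.5000); cell (6,2); t to first gridline: x 0.7967, y 0.6000 (then +1.1547 / +2.0000)
    (6,3) via y @ 0.6000
    (5,3) via x @ 0.7967
    (4,3) via x @ 1.9514
    (4,4) via y @ 2.6000
    (3,4) via x @ 3.1061
    (2,4) via x @ 4.2608
    (2,5) via y @ 4.6000
    (1,5) via x @ 5.4155
    (0,5) via x @ 6.5702  # hit
  → r_2 = 6.5702
beam 3: φ=180°, α=240°
  direction (-0.5000, -0.8660); cell (6,2); t to first gridline: x 1.3800, y 0.8083 (then +2.0000 / +1.1547)
    (6,1) via y @ 0.8083
    (5,1) via x @ 1.3800
    (5,0) via y @ 1.9630  # hit
  → r_3 = 1.9630
beam 4: φ=270°, α=330°
  direction (0.8660, -0.5000); cell (6,2); t to first gridline: x 0.3580, y 1.4000 (then +1.1547 / +2.0000)
    (7,2) via x @ 0.3580
    (7,1) via y @ 1.4000
    (8,1) via x @ 1.5127  # hit
  → r_4 = 1.5127

ranges = [2.6200, 6.5702, 1.9630, 1.5127]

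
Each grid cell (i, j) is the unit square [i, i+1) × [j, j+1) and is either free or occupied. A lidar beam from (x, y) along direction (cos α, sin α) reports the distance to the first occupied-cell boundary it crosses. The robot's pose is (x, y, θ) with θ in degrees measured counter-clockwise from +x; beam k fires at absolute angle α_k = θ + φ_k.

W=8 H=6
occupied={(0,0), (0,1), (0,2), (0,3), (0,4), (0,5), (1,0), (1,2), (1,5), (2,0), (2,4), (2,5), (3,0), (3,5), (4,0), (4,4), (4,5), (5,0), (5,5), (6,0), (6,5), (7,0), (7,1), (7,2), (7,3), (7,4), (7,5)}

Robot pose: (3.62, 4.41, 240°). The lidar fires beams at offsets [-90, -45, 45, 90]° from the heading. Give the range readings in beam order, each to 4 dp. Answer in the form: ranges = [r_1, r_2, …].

ranges = [0.7159, 0.6419, 3.5303, 0.4388]

beam 1: φ=-90°, α=150°
  cosα=-0.8660 sinα=0.5000 | (3,4) | tMaxX 0.7159 tMaxY 1.1800 | tΔX 1.1547 tΔY 2.0000
    t=0.7159 [x] (2,4) — stop
  → r_1 = 0.7159
beam 2: φ=-45°, α=195°
  cosα=-0.9659 sinα=-0.2588 | (3,4) | tMaxX 0.6419 tMaxY 1.5841 | tΔX 1.0353 tΔY 3.8637
    t=0.6419 [x] (2,4) — stop
  → r_2 = 0.6419
beam 3: φ=45°, α=285°
  cosα=0.2588 sinα=-0.9659 | (3,4) | tMaxX 1.4682 tMaxY 0.4245 | tΔX 3.8637 tΔY 1.0353
    t=0.4245 [y] (3,3)
    t=1.4597 [y] (3,2)
    t=1.4682 [x] (4,2)
    t=2.4950 [y] (4,1)
    t=3.5303 [y] (4,0) — stop
  → r_3 = 3.5303
beam 4: φ=90°, α=330°
  cosα=0.8660 sinα=-0.5000 | (3,4) | tMaxX 0.4388 tMaxY 0.8200 | tΔX 1.1547 tΔY 2.0000
    t=0.4388 [x] (4,4) — stop
  → r_4 = 0.4388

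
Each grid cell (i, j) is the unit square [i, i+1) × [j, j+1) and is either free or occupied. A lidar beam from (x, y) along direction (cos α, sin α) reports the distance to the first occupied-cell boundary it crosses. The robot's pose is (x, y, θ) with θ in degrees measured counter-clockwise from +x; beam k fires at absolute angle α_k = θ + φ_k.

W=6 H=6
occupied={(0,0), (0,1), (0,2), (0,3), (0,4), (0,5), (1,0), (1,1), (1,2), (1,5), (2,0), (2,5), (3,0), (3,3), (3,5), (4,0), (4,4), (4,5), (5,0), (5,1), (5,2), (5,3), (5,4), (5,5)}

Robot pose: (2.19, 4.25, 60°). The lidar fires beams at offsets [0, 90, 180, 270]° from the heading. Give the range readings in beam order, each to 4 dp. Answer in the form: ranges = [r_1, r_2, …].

ranges = [0.8660, 1.3741, 1.4434, 0.9353]

beam 1: φ=0°, α=60°
  cosα=0.5000 sinα=0.8660 | (2,4) | tMaxX 1.6200 tMaxY 0.8660 | tΔX 2.0000 tΔY 1.1547
    t=0.8660 [y] (2,5) — stop
  → r_1 = 0.8660
beam 2: φ=90°, α=150°
  cosα=-0.8660 sinα=0.5000 | (2,4) | tMaxX 0.2194 tMaxY 1.5000 | tΔX 1.1547 tΔY 2.0000
    t=0.2194 [x] (1,4)
    t=1.3741 [x] (0,4) — stop
  → r_2 = 1.3741
beam 3: φ=180°, α=240°
  cosα=-0.5000 sinα=-0.8660 | (2,4) | tMaxX 0.3800 tMaxY 0.2887 | tΔX 2.0000 tΔY 1.1547
    t=0.2887 [y] (2,3)
    t=0.3800 [x] (1,3)
    t=1.4434 [y] (1,2) — stop
  → r_3 = 1.4434
beam 4: φ=270°, α=330°
  cosα=0.8660 sinα=-0.5000 | (2,4) | tMaxX 0.9353 tMaxY 0.5000 | tΔX 1.1547 tΔY 2.0000
    t=0.5000 [y] (2,3)
    t=0.9353 [x] (3,3) — stop
  → r_4 = 0.9353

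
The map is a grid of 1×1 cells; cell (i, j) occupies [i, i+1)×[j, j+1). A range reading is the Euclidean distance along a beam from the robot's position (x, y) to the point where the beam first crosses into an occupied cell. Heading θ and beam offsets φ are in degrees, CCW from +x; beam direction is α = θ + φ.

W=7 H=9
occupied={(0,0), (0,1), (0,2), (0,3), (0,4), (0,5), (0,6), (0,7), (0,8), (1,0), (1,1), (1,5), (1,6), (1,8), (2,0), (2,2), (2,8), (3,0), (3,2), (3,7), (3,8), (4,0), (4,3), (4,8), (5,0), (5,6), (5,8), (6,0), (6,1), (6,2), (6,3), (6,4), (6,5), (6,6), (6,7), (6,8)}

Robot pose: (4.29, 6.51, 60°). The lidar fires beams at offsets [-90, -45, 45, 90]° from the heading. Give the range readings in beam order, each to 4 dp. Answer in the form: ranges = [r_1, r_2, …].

ranges = [0.8198, 0.7350, 1.1205, 0.9800]

beam 1: φ=-90°, α=330°
  direction (0.8660, -0.5000); cell (4,6); t to first gridline: x 0.8198, y 1.0200 (then +1.1547 / +2.0000)
    (5,6) via x @ 0.8198  # hit
  → r_1 = 0.8198
beam 2: φ=-45°, α=15°
  direction (0.9659, 0.2588); cell (4,6); t to first gridline: x 0.7350, y 1.8932 (then +1.0353 / +3.8637)
    (5,6) via x @ 0.7350  # hit
  → r_2 = 0.7350
beam 3: φ=45°, α=105°
  direction (-0.2588, 0.9659); cell (4,6); t to first gridline: x 1.1205, y 0.5073 (then +3.8637 / +1.0353)
    (4,7) via y @ 0.5073
    (3,7) via x @ 1.1205  # hit
  → r_3 = 1.1205
beam 4: φ=90°, α=150°
  direction (-0.8660, 0.5000); cell (4,6); t to first gridline: x 0.3349, y 0.9800 (then +1.1547 / +2.0000)
    (3,6) via x @ 0.3349
    (3,7) via y @ 0.9800  # hit
  → r_4 = 0.9800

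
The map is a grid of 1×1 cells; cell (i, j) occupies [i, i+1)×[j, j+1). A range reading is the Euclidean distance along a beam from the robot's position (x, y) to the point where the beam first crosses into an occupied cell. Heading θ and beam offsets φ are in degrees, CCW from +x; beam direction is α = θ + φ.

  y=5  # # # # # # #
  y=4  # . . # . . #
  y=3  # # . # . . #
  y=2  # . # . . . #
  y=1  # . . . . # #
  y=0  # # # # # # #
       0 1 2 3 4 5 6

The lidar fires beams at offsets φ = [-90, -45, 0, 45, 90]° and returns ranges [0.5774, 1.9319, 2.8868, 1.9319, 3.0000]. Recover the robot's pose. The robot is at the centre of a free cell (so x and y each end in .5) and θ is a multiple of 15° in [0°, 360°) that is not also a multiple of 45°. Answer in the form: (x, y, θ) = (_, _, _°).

The pose lattice has 15·16 = 240 candidates. Test each by forward raycasting.
  (4.5, 3.5, 255°): beam 1 = 0.5176 ≠ 0.5774 ✗
  (2.5, 4.5, 150°): beam 2 = 0.5176 ≠ 1.9319 ✗
  (4.5, 4.5, 15°): beam 1 = 2.5882 ≠ 0.5774 ✗
  …
  (5.5, 2.5, 120°): r_1=0.5774, r_2=1.9319, r_3=2.8868, r_4=1.9319, r_5=3.0000 — all match ✓
Only this pose fits every beam.

(x, y, θ) = (5.5, 2.5, 120°)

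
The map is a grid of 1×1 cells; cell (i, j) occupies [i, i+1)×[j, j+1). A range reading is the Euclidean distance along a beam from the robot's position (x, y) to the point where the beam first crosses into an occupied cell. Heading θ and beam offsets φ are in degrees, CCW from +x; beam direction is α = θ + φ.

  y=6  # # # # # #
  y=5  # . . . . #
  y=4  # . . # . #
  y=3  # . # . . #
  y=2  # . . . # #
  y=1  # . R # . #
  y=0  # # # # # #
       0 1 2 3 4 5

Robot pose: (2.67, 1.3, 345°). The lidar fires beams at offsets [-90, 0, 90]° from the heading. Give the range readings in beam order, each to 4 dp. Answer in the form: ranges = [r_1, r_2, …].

ranges = [0.3106, 0.3416, 2.7952]

beam 1: φ=-90°, α=255°
  direction (-0.2588, -0.9659); cell (2,1); t to first gridline: x 2.5887, y 0.3106 (then +3.8637 / +1.0353)
    (2,0) via y @ 0.3106  # hit
  → r_1 = 0.3106
beam 2: φ=0°, α=345°
  direction (0.9659, -0.2588); cell (2,1); t to first gridline: x 0.3416, y 1.1591 (then +1.0353 / +3.8637)
    (3,1) via x @ 0.3416  # hit
  → r_2 = 0.3416
beam 3: φ=90°, α=75°
  direction (0.2588, 0.9659); cell (2,1); t to first gridline: x 1.2750, y 0.7247 (then +3.8637 / +1.0353)
    (2,2) via y @ 0.7247
    (3,2) via x @ 1.2750
    (3,3) via y @ 1.7600
    (3,4) via y @ 2.7952  # hit
  → r_3 = 2.7952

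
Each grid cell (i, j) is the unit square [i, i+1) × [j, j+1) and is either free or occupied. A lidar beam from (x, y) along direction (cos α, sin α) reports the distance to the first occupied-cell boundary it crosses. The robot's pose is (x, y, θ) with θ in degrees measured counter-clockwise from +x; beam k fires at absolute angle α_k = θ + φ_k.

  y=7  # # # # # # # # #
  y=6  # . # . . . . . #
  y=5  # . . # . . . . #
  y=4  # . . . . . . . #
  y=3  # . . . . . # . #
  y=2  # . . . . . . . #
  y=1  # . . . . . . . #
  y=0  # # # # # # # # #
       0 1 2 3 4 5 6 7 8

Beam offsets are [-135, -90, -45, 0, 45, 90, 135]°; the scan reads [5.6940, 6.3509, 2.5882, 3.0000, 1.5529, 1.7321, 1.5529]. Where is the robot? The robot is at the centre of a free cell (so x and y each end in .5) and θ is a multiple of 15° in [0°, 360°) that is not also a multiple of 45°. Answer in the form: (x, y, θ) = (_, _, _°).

(x, y, θ) = (2.5, 2.5, 120°)

Candidates: 39 free-cell centres × 16 headings = 624 poses. Raycast each; keep the one whose scan matches to 4 dp.
  (6.5, 1.5, 120°): beam 1 = 1.5529 ≠ 5.6940 ✗
  (3.5, 4.5, 30°): beam 1 = 3.6235 ≠ 5.6940 ✗
  (3.5, 2.5, 150°): beam 1 = 2.5882 ≠ 5.6940 ✗
  (6.5, 2.5, 330°): beam 2 = 1.7321 ≠ 6.3509 ✗
  …
  (2.5, 2.5, 120°): r_1=5.6940, r_2=6.3509, r_3=2.5882, r_4=3.0000, r_5=1.5529, r_6=1.7321, r_7=1.5529 — all match ✓
No second candidate reproduces the full scan.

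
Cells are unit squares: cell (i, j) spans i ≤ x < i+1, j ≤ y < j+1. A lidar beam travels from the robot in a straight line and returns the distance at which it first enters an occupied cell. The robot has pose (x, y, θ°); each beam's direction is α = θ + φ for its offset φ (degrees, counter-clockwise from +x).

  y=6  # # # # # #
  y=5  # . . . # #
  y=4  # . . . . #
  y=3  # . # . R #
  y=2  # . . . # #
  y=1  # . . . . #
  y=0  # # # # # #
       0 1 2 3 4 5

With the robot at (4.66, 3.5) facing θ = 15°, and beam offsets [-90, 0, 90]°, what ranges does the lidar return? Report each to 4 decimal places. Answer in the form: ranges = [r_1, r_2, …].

ranges = [0.5176, 0.3520, 1.5529]

beam 1: φ=-90°, α=285°
  direction (0.2588, -0.9659); cell (4,3); t to first gridline: x 1.3137, y 0.5176 (then +3.8637 / +1.0353)
    (4,2) via y @ 0.5176  # hit
  → r_1 = 0.5176
beam 2: φ=0°, α=15°
  direction (0.9659, 0.2588); cell (4,3); t to first gridline: x 0.3520, y 1.9319 (then +1.0353 / +3.8637)
    (5,3) via x @ 0.3520  # hit
  → r_2 = 0.3520
beam 3: φ=90°, α=105°
  direction (-0.2588, 0.9659); cell (4,3); t to first gridline: x 2.5500, y 0.5176 (then +3.8637 / +1.0353)
    (4,4) via y @ 0.5176
    (4,5) via y @ 1.5529  # hit
  → r_3 = 1.5529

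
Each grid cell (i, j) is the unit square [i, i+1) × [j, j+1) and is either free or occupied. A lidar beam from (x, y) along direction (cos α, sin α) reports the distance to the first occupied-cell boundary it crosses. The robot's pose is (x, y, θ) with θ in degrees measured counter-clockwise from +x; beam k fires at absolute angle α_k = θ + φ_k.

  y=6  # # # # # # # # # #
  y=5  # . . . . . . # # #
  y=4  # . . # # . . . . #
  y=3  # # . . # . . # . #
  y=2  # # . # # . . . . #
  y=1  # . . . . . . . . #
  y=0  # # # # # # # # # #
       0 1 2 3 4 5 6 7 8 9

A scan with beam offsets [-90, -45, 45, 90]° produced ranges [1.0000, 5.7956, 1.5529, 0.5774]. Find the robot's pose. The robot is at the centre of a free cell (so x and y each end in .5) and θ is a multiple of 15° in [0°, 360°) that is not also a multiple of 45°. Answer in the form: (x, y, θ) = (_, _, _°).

(x, y, θ) = (8.5, 2.5, 240°)

Enumerate (i+0.5, j+0.5, θ) over the 30 free cells and 16 admissible headings. For each, cast all 4 beams and compare to the given ranges.
  (6.5, 4.5, 15°): beam 1 = 3.6235 ≠ 1.0000 ✗
  (6.5, 3.5, 150°): beam 1 = 1.7321 ≠ 1.0000 ✗
  (5.5, 2.5, 60°): beam 1 = 3.0000 ≠ 1.0000 ✗
  (2.5, 5.5, 105°): beam 1 = 1.9319 ≠ 1.0000 ✗
  (6.5, 5.5, 345°): beam 1 = 4.6587 ≠ 1.0000 ✗
  …
  (8.5, 2.5, 240°): r_1=1.0000, r_2=5.7956, r_3=1.5529, r_4=0.5774 — all match ✓
Only this pose fits every beam.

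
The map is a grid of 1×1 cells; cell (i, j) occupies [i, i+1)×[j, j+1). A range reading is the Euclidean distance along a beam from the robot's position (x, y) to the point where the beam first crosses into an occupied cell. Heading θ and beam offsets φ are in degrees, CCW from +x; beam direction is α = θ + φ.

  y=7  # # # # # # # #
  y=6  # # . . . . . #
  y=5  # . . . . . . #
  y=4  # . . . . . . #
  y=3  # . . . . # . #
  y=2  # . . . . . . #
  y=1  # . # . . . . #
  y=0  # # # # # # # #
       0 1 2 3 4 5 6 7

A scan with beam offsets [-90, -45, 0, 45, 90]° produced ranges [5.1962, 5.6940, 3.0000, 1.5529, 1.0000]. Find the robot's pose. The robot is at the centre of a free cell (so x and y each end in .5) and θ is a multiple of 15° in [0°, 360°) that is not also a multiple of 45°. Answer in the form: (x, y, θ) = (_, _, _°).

The pose lattice has 33·16 = 528 candidates. Test each by forward raycasting.
  (2.5, 2.5, 210°): beam 1 = 3.0000 ≠ 5.1962 ✗
  (3.5, 5.5, 300°): beam 1 = 2.8868 ≠ 5.1962 ✗
  (5.5, 4.5, 300°): beam 2 = 0.5176 ≠ 5.6940 ✗
  (3.5, 3.5, 195°): beam 1 = 3.6235 ≠ 5.1962 ✗
  …
  (5.5, 6.5, 300°): r_1=5.1962, r_2=5.6940, r_3=3.0000, r_4=1.5529, r_5=1.0000 — all match ✓
Only this pose fits every beam.

(x, y, θ) = (5.5, 6.5, 300°)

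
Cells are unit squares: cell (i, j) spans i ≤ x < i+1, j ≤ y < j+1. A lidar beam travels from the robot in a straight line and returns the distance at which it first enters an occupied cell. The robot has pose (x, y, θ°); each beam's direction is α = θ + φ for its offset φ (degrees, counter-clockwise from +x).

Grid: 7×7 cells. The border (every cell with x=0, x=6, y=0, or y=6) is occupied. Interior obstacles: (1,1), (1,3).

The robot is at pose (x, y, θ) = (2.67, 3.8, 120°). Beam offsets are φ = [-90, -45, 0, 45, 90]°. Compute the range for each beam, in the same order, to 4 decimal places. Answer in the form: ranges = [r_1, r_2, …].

beam 1: φ=-90°, α=30°
  d=(0.8660,0.5000)  start (2,3)  tX=0.3811 tY=0.4000  stride 1/|dx|=1.1547 1/|dy|=2.0000
    cross x-line → (3,3), t=0.3811
    cross y-line → (3,4), t=0.4000
    cross x-line → (4,4), t=1.5358
    cross y-line → (4,5), t=2.4000
    cross x-line → (5,5), t=2.6905
    cross x-line → (6,5), t=3.8452 (wall)
  → r_1 = 3.8452
beam 2: φ=-45°, α=75°
  d=(0.2588,0.9659)  start (2,3)  tX=1.2750 tY=0.2071  stride 1/|dx|=3.8637 1/|dy|=1.0353
    cross y-line → (2,4), t=0.2071
    cross y-line → (2,5), t=1.2423
    cross x-line → (3,5), t=1.2750
    cross y-line → (3,6), t=2.2776 (wall)
  → r_2 = 2.2776
beam 3: φ=0°, α=120°
  d=(-0.5000,0.8660)  start (2,3)  tX=1.3400 tY=0.2309  stride 1/|dx|=2.0000 1/|dy|=1.1547
    cross y-line → (2,4), t=0.2309
    cross x-line → (1,4), t=1.3400
    cross y-line → (1,5), t=1.3856
    cross y-line → (1,6), t=2.5403 (wall)
  → r_3 = 2.5403
beam 4: φ=45°, α=165°
  d=(-0.9659,0.2588)  start (2,3)  tX=0.6936 tY=0.7727  stride 1/|dx|=1.0353 1/|dy|=3.8637
    cross x-line → (1,3), t=0.6936 (wall)
  → r_4 = 0.6936
beam 5: φ=90°, α=210°
  d=(-0.8660,-0.5000)  start (2,3)  tX=0.7736 tY=1.6000  stride 1/|dx|=1.1547 1/|dy|=2.0000
    cross x-line → (1,3), t=0.7736 (wall)
  → r_5 = 0.7736

ranges = [3.8452, 2.2776, 2.5403, 0.6936, 0.7736]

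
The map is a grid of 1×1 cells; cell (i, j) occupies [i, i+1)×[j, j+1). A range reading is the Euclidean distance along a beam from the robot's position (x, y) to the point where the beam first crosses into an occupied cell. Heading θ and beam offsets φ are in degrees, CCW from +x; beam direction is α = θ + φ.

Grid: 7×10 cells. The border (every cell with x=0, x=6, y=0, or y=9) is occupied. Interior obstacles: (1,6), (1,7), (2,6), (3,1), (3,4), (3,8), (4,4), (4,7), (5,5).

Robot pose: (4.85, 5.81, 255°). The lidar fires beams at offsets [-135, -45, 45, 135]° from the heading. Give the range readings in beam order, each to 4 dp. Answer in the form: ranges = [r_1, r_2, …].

beam 1: φ=-135°, α=120°
  d=(-0.5000,0.8660)  start (4,5)  tX=1.7000 tY=0.2194  stride 1/|dx|=2.0000 1/|dy|=1.1547
    cross y-line → (4,6), t=0.2194
    cross y-line → (4,7), t=1.3741 (wall)
  → r_1 = 1.3741
beam 2: φ=-45°, α=210°
  d=(-0.8660,-0.5000)  start (4,5)  tX=0.9815 tY=1.6200  stride 1/|dx|=1.1547 1/|dy|=2.0000
    cross x-line → (3,5), t=0.9815
    cross y-line → (3,4), t=1.6200 (wall)
  → r_2 = 1.6200
beam 3: φ=45°, α=300°
  d=(0.5000,-0.8660)  start (4,5)  tX=0.3000 tY=0.9353  stride 1/|dx|=2.0000 1/|dy|=1.1547
    cross x-line → (5,5), t=0.3000 (wall)
  → r_3 = 0.3000
beam 4: φ=135°, α=30°
  d=(0.8660,0.5000)  start (4,5)  tX=0.1732 tY=0.3800  stride 1/|dx|=1.1547 1/|dy|=2.0000
    cross x-line → (5,5), t=0.1732 (wall)
  → r_4 = 0.1732

ranges = [1.3741, 1.6200, 0.3000, 0.1732]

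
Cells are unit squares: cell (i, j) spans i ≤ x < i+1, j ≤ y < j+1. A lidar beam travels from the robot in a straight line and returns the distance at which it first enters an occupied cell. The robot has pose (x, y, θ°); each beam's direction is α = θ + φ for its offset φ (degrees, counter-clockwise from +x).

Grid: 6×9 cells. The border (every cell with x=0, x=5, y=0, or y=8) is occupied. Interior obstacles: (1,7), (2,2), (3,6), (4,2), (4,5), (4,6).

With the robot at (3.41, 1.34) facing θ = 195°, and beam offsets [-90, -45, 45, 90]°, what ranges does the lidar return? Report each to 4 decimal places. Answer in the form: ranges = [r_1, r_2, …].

beam 1: φ=-90°, α=105°
  cosα=-0.2588 sinα=0.9659 | (3,1) | tMaxX 1.5841 tMaxY 0.6833 | tΔX 3.8637 tΔY 1.0353
    t=0.6833 [y] (3,2)
    t=1.5841 [x] (2,2) — stop
  → r_1 = 1.5841
beam 2: φ=-45°, α=150°
  cosα=-0.8660 sinα=0.5000 | (3,1) | tMaxX 0.4734 tMaxY 1.3200 | tΔX 1.1547 tΔY 2.0000
    t=0.4734 [x] (2,1)
    t=1.3200 [y] (2,2) — stop
  → r_2 = 1.3200
beam 3: φ=45°, α=240°
  cosα=-0.5000 sinα=-0.8660 | (3,1) | tMaxX 0.8200 tMaxY 0.3926 | tΔX 2.0000 tΔY 1.1547
    t=0.3926 [y] (3,0) — stop
  → r_3 = 0.3926
beam 4: φ=90°, α=285°
  cosα=0.2588 sinα=-0.9659 | (3,1) | tMaxX 2.2796 tMaxY 0.3520 | tΔX 3.8637 tΔY 1.0353
    t=0.3520 [y] (3,0) — stop
  → r_4 = 0.3520

ranges = [1.5841, 1.3200, 0.3926, 0.3520]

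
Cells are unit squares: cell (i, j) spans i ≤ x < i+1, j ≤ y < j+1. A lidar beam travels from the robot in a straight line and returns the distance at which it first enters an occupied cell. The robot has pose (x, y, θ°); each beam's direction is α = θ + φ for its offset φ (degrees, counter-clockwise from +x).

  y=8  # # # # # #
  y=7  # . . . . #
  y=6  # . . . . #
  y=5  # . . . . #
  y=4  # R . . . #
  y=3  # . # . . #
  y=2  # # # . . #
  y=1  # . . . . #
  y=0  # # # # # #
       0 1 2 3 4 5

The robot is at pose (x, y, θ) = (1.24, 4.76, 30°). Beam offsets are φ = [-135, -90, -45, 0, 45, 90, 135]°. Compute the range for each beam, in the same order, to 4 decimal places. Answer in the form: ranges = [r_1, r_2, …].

ranges = [0.9273, 1.5200, 3.8926, 4.3417, 3.3543, 0.4800, 0.2485]

beam 1: φ=-135°, α=255°
  cosα=-0.2588 sinα=-0.9659 | (1,4) | tMaxX 0.9273 tMaxY 0.7868 | tΔX 3.8637 tΔY 1.0353
    t=0.7868 [y] (1,3)
    t=0.9273 [x] (0,3) — stop
  → r_1 = 0.9273
beam 2: φ=-90°, α=300°
  cosα=0.5000 sinα=-0.8660 | (1,4) | tMaxX 1.5200 tMaxY 0.8776 | tΔX 2.0000 tΔY 1.1547
    t=0.8776 [y] (1,3)
    t=1.5200 [x] (2,3) — stop
  → r_2 = 1.5200
beam 3: φ=-45°, α=345°
  cosα=0.9659 sinα=-0.2588 | (1,4) | tMaxX 0.7868 tMaxY 2.9364 | tΔX 1.0353 tΔY 3.8637
    t=0.7868 [x] (2,4)
    t=1.8221 [x] (3,4)
    t=2.8574 [x] (4,4)
    t=2.9364 [y] (4,3)
    t=3.8926 [x] (5,3) — stop
  → r_3 = 3.8926
beam 4: φ=0°, α=30°
  cosα=0.8660 sinα=0.5000 | (1,4) | tMaxX 0.8776 tMaxY 0.4800 | tΔX 1.1547 tΔY 2.0000
    t=0.4800 [y] (1,5)
    t=0.8776 [x] (2,5)
    t=2.0323 [x] (3,5)
    t=2.4800 [y] (3,6)
    t=3.1870 [x] (4,6)
    t=4.3417 [x] (5,6) — stop
  → r_4 = 4.3417
beam 5: φ=45°, α=75°
  cosα=0.2588 sinα=0.9659 | (1,4) | tMaxX 2.9364 tMaxY 0.2485 | tΔX 3.8637 tΔY 1.0353
    t=0.2485 [y] (1,5)
    t=1.2837 [y] (1,6)
    t=2.3190 [y] (1,7)
    t=2.9364 [x] (2,7)
    t=3.3543 [y] (2,8) — stop
  → r_5 = 3.3543
beam 6: φ=90°, α=120°
  cosα=-0.5000 sinα=0.8660 | (1,4) | tMaxX 0.4800 tMaxY 0.2771 | tΔX 2.0000 tΔY 1.1547
    t=0.2771 [y] (1,5)
    t=0.4800 [x] (0,5) — stop
  → r_6 = 0.4800
beam 7: φ=135°, α=165°
  cosα=-0.9659 sinα=0.2588 | (1,4) | tMaxX 0.2485 tMaxY 0.9273 | tΔX 1.0353 tΔY 3.8637
    t=0.2485 [x] (0,4) — stop
  → r_7 = 0.2485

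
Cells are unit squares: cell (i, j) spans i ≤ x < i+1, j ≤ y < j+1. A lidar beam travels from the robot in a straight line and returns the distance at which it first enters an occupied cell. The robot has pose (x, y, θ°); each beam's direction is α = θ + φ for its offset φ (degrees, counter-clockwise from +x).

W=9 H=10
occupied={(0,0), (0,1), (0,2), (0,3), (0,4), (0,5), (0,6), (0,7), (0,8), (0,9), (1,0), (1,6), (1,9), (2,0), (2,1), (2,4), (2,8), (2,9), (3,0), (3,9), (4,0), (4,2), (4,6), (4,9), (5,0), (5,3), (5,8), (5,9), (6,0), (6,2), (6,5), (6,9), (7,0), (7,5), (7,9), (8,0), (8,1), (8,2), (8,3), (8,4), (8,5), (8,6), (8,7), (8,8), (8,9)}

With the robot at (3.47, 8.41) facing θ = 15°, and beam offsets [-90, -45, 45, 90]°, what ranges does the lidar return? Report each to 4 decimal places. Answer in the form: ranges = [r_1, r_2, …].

beam 1: φ=-90°, α=285°
  direction (0.2588, -0.9659); cell (3,8); t to first gridline: x 2.0478, y 0.4245 (then +3.8637 / +1.0353)
    (3,7) via y @ 0.4245
    (3,6) via y @ 1.4597
    (4,6) via x @ 2.0478  # hit
  → r_1 = 2.0478
beam 2: φ=-45°, α=330°
  direction (0.8660, -0.5000); cell (3,8); t to first gridline: x 0.6120, y 0.8200 (then +1.1547 / +2.0000)
    (4,8) via x @ 0.6120
    (4,7) via y @ 0.8200
    (5,7) via x @ 1.7667
    (5,6) via y @ 2.8200
    (6,6) via x @ 2.9214
    (7,6) via x @ 4.0761
    (7,5) via y @ 4.8200  # hit
  → r_2 = 4.8200
beam 3: φ=45°, α=60°
  direction (0.5000, 0.8660); cell (3,8); t to first gridline: x 1.0600, y 0.6813 (then +2.0000 / +1.1547)
    (3,9) via y @ 0.6813  # hit
  → r_3 = 0.6813
beam 4: φ=90°, α=105°
  direction (-0.2588, 0.9659); cell (3,8); t to first gridline: x 1.8159, y 0.6108 (then +3.8637 / +1.0353)
    (3,9) via y @ 0.6108  # hit
  → r_4 = 0.6108

ranges = [2.0478, 4.8200, 0.6813, 0.6108]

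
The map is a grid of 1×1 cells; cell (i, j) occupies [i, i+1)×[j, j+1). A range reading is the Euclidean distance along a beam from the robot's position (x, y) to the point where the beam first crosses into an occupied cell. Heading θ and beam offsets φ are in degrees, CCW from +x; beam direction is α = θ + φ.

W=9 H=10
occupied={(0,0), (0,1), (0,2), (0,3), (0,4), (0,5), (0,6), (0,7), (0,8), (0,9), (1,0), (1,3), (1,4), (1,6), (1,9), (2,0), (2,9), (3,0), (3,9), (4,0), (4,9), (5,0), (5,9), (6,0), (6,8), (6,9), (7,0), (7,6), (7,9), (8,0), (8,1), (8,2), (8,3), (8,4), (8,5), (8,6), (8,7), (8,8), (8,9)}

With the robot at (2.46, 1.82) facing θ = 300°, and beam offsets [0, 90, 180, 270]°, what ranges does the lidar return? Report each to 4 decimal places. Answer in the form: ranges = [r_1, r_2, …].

beam 1: φ=0°, α=300°
  cosα=0.5000 sinα=-0.8660 | (2,1) | tMaxX 1.0800 tMaxY 0.9469 | tΔX 2.0000 tΔY 1.1547
    t=0.9469 [y] (2,0) — stop
  → r_1 = 0.9469
beam 2: φ=90°, α=30°
  cosα=0.8660 sinα=0.5000 | (2,1) | tMaxX 0.6235 tMaxY 0.3600 | tΔX 1.1547 tΔY 2.0000
    t=0.3600 [y] (2,2)
    t=0.6235 [x] (3,2)
    t=1.7782 [x] (4,2)
    t=2.3600 [y] (4,3)
    t=2.9329 [x] (5,3)
    t=4.0876 [x] (6,3)
    t=4.3600 [y] (6,4)
    t=5.2423 [x] (7,4)
    t=6.3600 [y] (7,5)
    t=6.3970 [x] (8,5) — stop
  → r_2 = 6.3970
beam 3: φ=180°, α=120°
  cosα=-0.5000 sinα=0.8660 | (2,1) | tMaxX 0.9200 tMaxY 0.2078 | tΔX 2.0000 tΔY 1.1547
    t=0.2078 [y] (2,2)
    t=0.9200 [x] (1,2)
    t=1.3625 [y] (1,3) — stop
  → r_3 = 1.3625
beam 4: φ=270°, α=210°
  cosα=-0.8660 sinα=-0.5000 | (2,1) | tMaxX 0.5312 tMaxY 1.6400 | tΔX 1.1547 tΔY 2.0000
    t=0.5312 [x] (1,1)
    t=1.6400 [y] (1,0) — stop
  → r_4 = 1.6400

ranges = [0.9469, 6.3970, 1.3625, 1.6400]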